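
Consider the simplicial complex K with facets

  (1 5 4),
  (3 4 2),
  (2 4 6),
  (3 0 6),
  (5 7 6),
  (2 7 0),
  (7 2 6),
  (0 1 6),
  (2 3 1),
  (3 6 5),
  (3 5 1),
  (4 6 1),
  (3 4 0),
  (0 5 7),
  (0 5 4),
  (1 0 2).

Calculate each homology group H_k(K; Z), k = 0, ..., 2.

H_0 ≅ Z,  H_1 ≅ Z^2,  H_2 ≅ Z.

We work with the vertex ordering 0 < 1 < 2 < 3 < 4 < 5 < 6 < 7. The simplices of K, each written with vertices in increasing order, are:

  0-simplices (8): [0], [1], [2], [3], [4], [5], [6], [7]
  1-simplices (24): (24 of them)
  2-simplices (16): [0,1,2], [0,1,6], [0,2,7], [0,3,4], [0,3,6], [0,4,5], [0,5,7], [1,2,3], [1,3,5], [1,4,5], [1,4,6], [2,3,4], [2,4,6], [2,6,7], [3,5,6], [5,6,7]

so the chain groups are C_0 ≅ Z^8, C_1 ≅ Z^24, C_2 ≅ Z^16.

The boundary map ∂_1: C_1 → C_0 is given by ∂[p,q] = [q] − [p].
The resulting 8×24 matrix has rank 7, and its Smith normal form has invariant factors (1,1,1,1,1,1,1).

Boundary ∂_2: C_2 → C_1 sends each 2-simplex [p,q,r] to [q,r] − [p,r] + [p,q]. For instance
  ∂[2,6,7] = [6,7] − [2,7] + [2,6],
  ∂[0,4,5] = [4,5] − [0,5] + [0,4].
As a 24×16 matrix over Z this has rank 15, with invariant factors (1,1,1,1,1,1,1,1,1,1,1,1,1,1,1).

From H_k ≅ ker(∂_k) / im(∂_{k+1}) we obtain:

  H_0: rank C_0 − rank ∂_1 = 8 − 7 = 1, and the invariant factors of ∂_1 are all 1, so H_0 ≅ Z.
  H_1: rank ker ∂_1 − rank ∂_2 = (24 − 7) − 15 = 2, and the invariant factors of ∂_2 are all 1, so H_1 ≅ Z^2.
  H_2: rank ker ∂_2 − rank ∂_3 = (16 − 15) − 0 = 1, and there is no ∂_3, so H_2 ≅ Z.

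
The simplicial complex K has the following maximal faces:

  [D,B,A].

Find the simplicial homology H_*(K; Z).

H_0 = Z,  H_1 = 0,  H_2 = 0.

Order the vertices as A < B < D. Listing each simplex with vertices in this order, K has dimension 2 with simplices:

  0-simplices (3): A, B, D
  1-simplices (3): AB, AD, BD
  2-simplices (1): ABD

giving chain groups C_0 ≅ Z^3, C_1 ≅ Z^3, C_2 ≅ Z^1.

∂_1: C_1 → C_0 sends each edge [p,q] (with p < q) to q − p. For instance
  ∂AB = B − A.
As a 3×3 matrix over Z this has rank 2, with invariant factors (1,1).

Boundary ∂_2: C_2 → C_1 sends each 2-simplex [p,q,r] to [q,r] − [p,r] + [p,q]. For instance
  ∂ABD = BD − AD + AB.
This gives a 3×1 integer matrix of rank 1; reducing to Smith normal form yields diagonal entries (1).

Reading off H_k = ker ∂_k / im ∂_{k+1}:

  H_0: rank C_0 − rank ∂_1 = 3 − 2 = 1, and the invariant factors of ∂_1 are all 1, so H_0 = Z.
  H_1: rank ker ∂_1 − rank ∂_2 = (3 − 2) − 1 = 0, and the invariant factors of ∂_2 are all 1, so H_1 = 0.
  H_2: rank ker ∂_2 − rank ∂_3 = (1 − 1) − 0 = 0, and there is no ∂_3, so H_2 = 0.

As a check, the Euler characteristic is 3 − 3 + 1 = 1, which agrees with 1 − 0 + 0 = 1.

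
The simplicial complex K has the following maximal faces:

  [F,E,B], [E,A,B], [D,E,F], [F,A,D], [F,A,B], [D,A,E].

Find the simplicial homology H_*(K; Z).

H_0 ≅ Z,  H_1 = 0,  H_2 ≅ Z.

Take the total order A < B < D < E < F on the vertex set. Then K (dimension 2) consists of the simplices:

  0-simplices (5): A, B, D, E, F
  1-simplices (9): AB, AD, AE, AF, BE, BF, DE, DF, EF
  2-simplices (6): ABE, ABF, ADE, ADF, BEF, DEF

giving chain groups C_0 ≅ Z^5, C_1 ≅ Z^9, C_2 ≅ Z^6.

∂_1: C_1 → C_0 sends each edge [p,q] (with p < q) to q − p.
As a 5×9 matrix over Z this has rank 4, with invariant factors (1,1,1,1).

∂_2: C_2 → C_1 maps a triangle to the signed sum of its edges. For instance
  ∂ADF = DF − AF + AD,
  ∂ABE = BE − AE + AB.
The 9×6 boundary matrix has rank 5 and Smith normal form diag(1,1,1,1,1).

Computing H_k = (kernel of ∂_k) / (image of ∂_{k+1}):

  H_0: rank C_0 − rank ∂_1 = 5 − 4 = 1, and the invariant factors of ∂_1 are all 1, so H_0 = Z.
  H_1: rank ker ∂_1 − rank ∂_2 = (9 − 4) − 5 = 0, and the invariant factors of ∂_2 are all 1, so H_1 = 0.
  H_2: rank ker ∂_2 − rank ∂_3 = (6 − 5) − 0 = 1, and there is no ∂_3, so H_2 = Z.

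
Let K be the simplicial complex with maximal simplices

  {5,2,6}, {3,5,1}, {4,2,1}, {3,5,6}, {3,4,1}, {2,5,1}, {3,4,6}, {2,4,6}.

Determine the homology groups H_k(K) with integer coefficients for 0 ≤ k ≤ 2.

Order the vertices as 1 < 2 < 3 < 4 < 5 < 6. Listing each simplex with vertices in this order, K has dimension 2 with simplices:

  0-simplices (6): [1], [2], [3], [4], [5], [6]
  1-simplices (12): [1,2], [1,3], [1,4], [1,5], [2,4], [2,5], [2,6], [3,4], [3,5], [3,6], [4,6], [5,6]
  2-simplices (8): [1,2,4], [1,2,5], [1,3,4], [1,3,5], [2,4,6], [2,5,6], [3,4,6], [3,5,6]

so the chain groups are C_0 ≅ Z^6, C_1 ≅ Z^12, C_2 ≅ Z^8.

Boundary ∂_1: C_1 → C_0 is given by ∂[p,q] = [q] − [p]. For instance
  ∂[4,6] = [6] − [4].
As a 6×12 matrix over Z this has rank 5, with invariant factors (1,1,1,1,1).

∂_2: C_2 → C_1 acts by ∂[p,q,r] = [q,r] − [p,r] + [p,q]. For instance
  ∂[3,4,6] = [4,6] − [3,6] + [3,4],
  ∂[1,3,5] = [3,5] − [1,5] + [1,3].
As a 12×8 matrix over Z this has rank 7, with invariant factors (1,1,1,1,1,1,1).

Reading off H_k = ker ∂_k / im ∂_{k+1}:

  H_0: rank C_0 − rank ∂_1 = 6 − 5 = 1, and the invariant factors of ∂_1 are all 1, so H_0 = Z.
  H_1: rank ker ∂_1 − rank ∂_2 = (12 − 5) − 7 = 0, and the invariant factors of ∂_2 are all 1, so H_1 = 0.
  H_2: rank ker ∂_2 − rank ∂_3 = (8 − 7) − 0 = 1, and there is no ∂_3, so H_2 = Z.

H_0 = Z,  H_1 = 0,  H_2 = Z.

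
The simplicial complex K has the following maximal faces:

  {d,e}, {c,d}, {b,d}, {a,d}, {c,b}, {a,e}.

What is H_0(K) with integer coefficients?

We work with the vertex ordering a < b < c < d < e. The simplices of K, each written with vertices in increasing order, are:

  0-simplices (5): a, b, c, d, e
  1-simplices (6): ad, ae, bc, bd, cd, de

giving chain groups C_0 ≅ Z^5, C_1 ≅ Z^6.

The boundary map ∂_1: C_1 → C_0 maps an edge to its endpoints' difference, ∂[p,q] = q − p.
As a 5×6 matrix over Z this has rank 4, with invariant factors (1,1,1,1).

Computing H_k = (kernel of ∂_k) / (image of ∂_{k+1}):

  H_0: rank C_0 − rank ∂_1 = 5 − 4 = 1, and the invariant factors of ∂_1 are all 1, so H_0 = Z.

H_0 = Z.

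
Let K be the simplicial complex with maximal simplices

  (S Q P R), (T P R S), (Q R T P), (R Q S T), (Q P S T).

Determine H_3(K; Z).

H_3 = Z.

Take the total order P < Q < R < S < T on the vertex set. Then K (dimension 3) consists of the simplices:

  0-simplices (5): P, Q, R, S, T
  1-simplices (10): PQ, PR, PS, PT, QR, QS, QT, RS, RT, ST
  2-simplices (10): PQR, PQS, PQT, PRS, PRT, PST, QRS, QRT, QST, RST
  3-simplices (5): PQRS, PQRT, PQST, PRST, QRST

giving chain groups C_0 ≅ Z^5, C_1 ≅ Z^10, C_2 ≅ Z^10, C_3 ≅ Z^5.

The boundary map ∂_1: C_1 → C_0 sends each edge [p,q] (with p < q) to q − p.
The resulting 5×10 matrix has rank 4, and its Smith normal form has invariant factors (1,1,1,1).

The boundary map ∂_2: C_2 → C_1 maps a triangle to the signed sum of its edges. For instance
  ∂PRT = RT − PT + PR,
  ∂QST = ST − QT + QS.
The 10×10 boundary matrix has rank 6 and Smith normal form diag(1,1,1,1,1,1).

∂_3: C_3 → C_2 sends each 3-simplex σ to the alternating sum Σ_i (−1)^i (σ with its i-th vertex removed). For instance
  ∂PQRT = QRT − PRT + PQT − PQR,
  ∂PRST = RST − PST + PRT − PRS.
This gives a 10×5 integer matrix of rank 4; reducing to Smith normal form yields diagonal entries (1,1,1,1).

Reading off H_k = ker ∂_k / im ∂_{k+1}:

  H_3: rank ker ∂_3 − rank ∂_4 = (5 − 4) − 0 = 1, and there is no ∂_4, so H_3 = Z.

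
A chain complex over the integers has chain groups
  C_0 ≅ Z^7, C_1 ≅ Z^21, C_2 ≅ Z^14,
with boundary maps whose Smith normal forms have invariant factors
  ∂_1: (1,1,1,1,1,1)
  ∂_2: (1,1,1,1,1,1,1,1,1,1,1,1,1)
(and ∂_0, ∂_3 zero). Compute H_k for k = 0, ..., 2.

H_0: b_0 = 7 − 0 − 6 = 1; torsion from ∂_1 factors > 1: none. So H_0 ≅ Z.
H_1: b_1 = 21 − 6 − 13 = 2; torsion from ∂_2 factors > 1: none. So H_1 ≅ Z^2.
H_2: b_2 = 14 − 13 − 0 = 1; torsion from ∂_3 factors > 1: none. So H_2 ≅ Z.

H_0 ≅ Z,  H_1 ≅ Z^2,  H_2 ≅ Z.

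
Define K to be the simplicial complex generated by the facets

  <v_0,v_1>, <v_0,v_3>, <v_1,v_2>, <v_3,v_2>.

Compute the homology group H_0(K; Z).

H_0 = Z.

Take the total order v_0 < v_1 < v_2 < v_3 on the vertex set. Then K (dimension 1) consists of the simplices:

  0-simplices (4): [v_0], [v_1], [v_2], [v_3]
  1-simplices (4): [v_0,v_1], [v_0,v_3], [v_1,v_2], [v_2,v_3]

giving chain groups C_0 ≅ Z^4, C_1 ≅ Z^4.

The boundary map ∂_1: C_1 → C_0 maps an edge to its endpoints' difference, ∂[p,q] = q − p.
As a 4×4 matrix over Z this has rank 3, with invariant factors (1,1,1).

Computing H_k = (kernel of ∂_k) / (image of ∂_{k+1}):

  H_0: rank C_0 − rank ∂_1 = 4 − 3 = 1, and the invariant factors of ∂_1 are all 1, so H_0 ≅ Z.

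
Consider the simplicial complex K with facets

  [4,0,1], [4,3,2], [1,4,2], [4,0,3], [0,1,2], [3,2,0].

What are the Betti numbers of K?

b_0 = 1, b_1 = 0, b_2 = 1.

Take the total order 0 < 1 < 2 < 3 < 4 on the vertex set. Then K (dimension 2) consists of the simplices:

  0-simplices (5): [0], [1], [2], [3], [4]
  1-simplices (9): [0,1], [0,2], [0,3], [0,4], [1,2], [1,4], [2,3], [2,4], [3,4]
  2-simplices (6): [0,1,2], [0,1,4], [0,2,3], [0,3,4], [1,2,4], [2,3,4]

so the chain groups are C_0 ≅ Z^5, C_1 ≅ Z^9, C_2 ≅ Z^6.

Boundary ∂_1: C_1 → C_0 is given by ∂[p,q] = [q] − [p].
As a 5×9 matrix over Z this has rank 4, with invariant factors (1,1,1,1).

Boundary ∂_2: C_2 → C_1 maps a triangle to the signed sum of its edges. For instance
  ∂[0,1,2] = [1,2] − [0,2] + [0,1],
  ∂[1,2,4] = [2,4] − [1,4] + [1,2].
As a 9×6 matrix over Z this has rank 5, with invariant factors (1,1,1,1,1).

Reading off H_k = ker ∂_k / im ∂_{k+1}:

  H_0: rank C_0 − rank ∂_1 = 5 − 4 = 1, and the invariant factors of ∂_1 are all 1, so H_0 ≅ Z.
  H_1: rank ker ∂_1 − rank ∂_2 = (9 − 4) − 5 = 0, and the invariant factors of ∂_2 are all 1, so H_1 ≅ 0.
  H_2: rank ker ∂_2 − rank ∂_3 = (6 − 5) − 0 = 1, and there is no ∂_3, so H_2 ≅ Z.

As a check, the Euler characteristic is 5 − 9 + 6 = 2, which agrees with 1 − 0 + 1 = 2.
(K is a triangulation of the 2-sphere S^2.)

Hence the Betti numbers are b_0 = 1, b_1 = 0, b_2 = 1.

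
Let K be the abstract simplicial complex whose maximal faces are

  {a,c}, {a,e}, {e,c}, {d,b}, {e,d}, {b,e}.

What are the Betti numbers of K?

b_0 = 1, b_1 = 2.

K has 5 vertices, 6 edges.
rank ∂_0 = 0, rank ∂_1 = 4 ⇒ b_0 = 5 − 0 − 4 = 1; all invariant factors of ∂_1 are 1 so no torsion. So H_0 = Z.
rank ∂_1 = 4, rank ∂_2 = 0 ⇒ b_1 = 6 − 4 − 0 = 2. So H_1 = Z^2.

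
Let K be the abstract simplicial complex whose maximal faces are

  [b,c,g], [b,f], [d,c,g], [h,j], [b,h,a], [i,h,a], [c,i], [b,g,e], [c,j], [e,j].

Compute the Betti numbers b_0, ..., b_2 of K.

Order the vertices as a < b < c < d < e < f < g < h < i < j. Listing each simplex with vertices in this order, K has dimension 2 with simplices:

  0-simplices (10): a, b, c, d, e, f, g, h, i, j
  1-simplices (17): ab, ah, ai, bc, be, bf, bg, bh, cd, cg, ci, cj, dg, eg, ej, hi, hj
  2-simplices (5): abh, ahi, bcg, beg, cdg

so the chain groups are C_0 ≅ Z^10, C_1 ≅ Z^17, C_2 ≅ Z^5.

∂_1: C_1 → C_0 sends each edge [p,q] (with p < q) to q − p. For instance
  ∂bg = g − b.
As a 10×17 matrix over Z this has rank 9, with invariant factors (1,1,1,1,1,1,1,1,1).

Boundary ∂_2: C_2 → C_1 sends each 2-simplex [p,q,r] to [q,r] − [p,r] + [p,q]. For instance
  ∂abh = bh − ah + ab,
  ∂bcg = cg − bg + bc.
As a 17×5 matrix over Z this has rank 5, with invariant factors (1,1,1,1,1).

From H_k ≅ ker(∂_k) / im(∂_{k+1}) we obtain:

  H_0: rank C_0 − rank ∂_1 = 10 − 9 = 1, and the invariant factors of ∂_1 are all 1, so H_0 = Z.
  H_1: rank ker ∂_1 − rank ∂_2 = (17 − 9) − 5 = 3, and the invariant factors of ∂_2 are all 1, so H_1 = Z^3.
  H_2: rank ker ∂_2 − rank ∂_3 = (5 − 5) − 0 = 0, and there is no ∂_3, so H_2 = 0.

Hence the Betti numbers are b_0 = 1, b_1 = 3, b_2 = 0.

b_0 = 1, b_1 = 3, b_2 = 0.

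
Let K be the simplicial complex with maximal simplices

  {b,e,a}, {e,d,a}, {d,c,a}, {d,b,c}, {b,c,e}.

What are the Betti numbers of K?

Take the total order a < b < c < d < e on the vertex set. Then K (dimension 2) consists of the simplices:

  0-simplices (5): a, b, c, d, e
  1-simplices (10): ab, ac, ad, ae, bc, bd, be, cd, ce, de
  2-simplices (5): abe, acd, ade, bcd, bce

giving chain groups C_0 ≅ Z^5, C_1 ≅ Z^10, C_2 ≅ Z^5.

The boundary map ∂_1: C_1 → C_0 maps an edge to its endpoints' difference, ∂[p,q] = q − p.
This gives a 5×10 integer matrix of rank 4; reducing to Smith normal form yields diagonal entries (1,1,1,1).

Boundary ∂_2: C_2 → C_1 maps a triangle to the signed sum of its edges. For instance
  ∂bce = ce − be + bc,
  ∂abe = be − ae + ab.
This gives a 10×5 integer matrix of rank 5; reducing to Smith normal form yields diagonal entries (1,1,1,1,1).

Computing H_k = (kernel of ∂_k) / (image of ∂_{k+1}):

  H_0: rank C_0 − rank ∂_1 = 5 − 4 = 1, and the invariant factors of ∂_1 are all 1, so H_0 = Z.
  H_1: rank ker ∂_1 − rank ∂_2 = (10 − 4) − 5 = 1, and the invariant factors of ∂_2 are all 1, so H_1 = Z.
  H_2: rank ker ∂_2 − rank ∂_3 = (5 − 5) − 0 = 0, and there is no ∂_3, so H_2 = 0.

As a check, the Euler characteristic is 5 − 10 + 5 = 0, which agrees with 1 − 1 + 0 = 0.
(K is a triangulation of the Möbius band.)

Hence the Betti numbers are b_0 = 1, b_1 = 1, b_2 = 0.

b_0 = 1, b_1 = 1, b_2 = 0.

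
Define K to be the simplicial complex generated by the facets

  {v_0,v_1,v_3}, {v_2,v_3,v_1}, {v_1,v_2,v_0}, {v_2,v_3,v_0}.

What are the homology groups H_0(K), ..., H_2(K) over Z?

Take the total order v_0 < v_1 < v_2 < v_3 on the vertex set. Then K (dimension 2) consists of the simplices:

  0-simplices (4): [v_0], [v_1], [v_2], [v_3]
  1-simplices (6): [v_0,v_1], [v_0,v_2], [v_0,v_3], [v_1,v_2], [v_1,v_3], [v_2,v_3]
  2-simplices (4): [v_0,v_1,v_2], [v_0,v_1,v_3], [v_0,v_2,v_3], [v_1,v_2,v_3]

so the chain groups are C_0 ≅ Z^4, C_1 ≅ Z^6, C_2 ≅ Z^4.

∂_1: C_1 → C_0 is given by ∂[p,q] = [q] − [p].
As a 4×6 matrix over Z this has rank 3, with invariant factors (1,1,1).

Boundary ∂_2: C_2 → C_1 maps a triangle to the signed sum of its edges. For instance
  ∂[v_0,v_1,v_3] = [v_1,v_3] − [v_0,v_3] + [v_0,v_1],
  ∂[v_0,v_2,v_3] = [v_2,v_3] − [v_0,v_3] + [v_0,v_2].
The resulting 6×4 matrix has rank 3, and its Smith normal form has invariant factors (1,1,1).

Computing H_k = (kernel of ∂_k) / (image of ∂_{k+1}):

  H_0: rank C_0 − rank ∂_1 = 4 − 3 = 1, and the invariant factors of ∂_1 are all 1, so H_0 = Z.
  H_1: rank ker ∂_1 − rank ∂_2 = (6 − 3) − 3 = 0, and the invariant factors of ∂_2 are all 1, so H_1 = 0.
  H_2: rank ker ∂_2 − rank ∂_3 = (4 − 3) − 0 = 1, and there is no ∂_3, so H_2 = Z.

H_0 = Z,  H_1 = 0,  H_2 = Z.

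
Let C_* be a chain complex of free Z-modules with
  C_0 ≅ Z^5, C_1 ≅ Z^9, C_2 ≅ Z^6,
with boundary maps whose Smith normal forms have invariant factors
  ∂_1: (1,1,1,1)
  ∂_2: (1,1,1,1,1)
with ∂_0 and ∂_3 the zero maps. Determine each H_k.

H_0: b_0 = 5 − 0 − 4 = 1; torsion from ∂_1 factors > 1: none. So H_0 ≅ Z.
H_1: b_1 = 9 − 4 − 5 = 0; torsion from ∂_2 factors > 1: none. So H_1 ≅ 0.
H_2: b_2 = 6 − 5 − 0 = 1; torsion from ∂_3 factors > 1: none. So H_2 ≅ Z.

H_0 ≅ Z,  H_1 = 0,  H_2 ≅ Z.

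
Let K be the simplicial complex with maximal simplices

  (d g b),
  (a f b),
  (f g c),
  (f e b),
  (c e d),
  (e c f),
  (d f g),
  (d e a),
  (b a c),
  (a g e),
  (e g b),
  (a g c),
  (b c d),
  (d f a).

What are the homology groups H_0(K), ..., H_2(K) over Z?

Order the vertices as a < b < c < d < e < f < g. Listing each simplex with vertices in this order, K has dimension 2 with simplices:

  0-simplices (7): a, b, c, d, e, f, g
  1-simplices (21): ab, ac, ad, ae, af, ag, bc, bd, be, bf, bg, cd, ce, cf, cg, de, df, dg, ef, eg, fg
  2-simplices (14): abc, abf, acg, ade, adf, aeg, bcd, bdg, bef, beg, cde, cef, cfg, dfg

giving chain groups C_0 ≅ Z^7, C_1 ≅ Z^21, C_2 ≅ Z^14.

The boundary map ∂_1: C_1 → C_0 maps an edge to its endpoints' difference, ∂[p,q] = q − p.
This gives a 7×21 integer matrix of rank 6; reducing to Smith normal form yields diagonal entries (1,1,1,1,1,1).

The boundary map ∂_2: C_2 → C_1 maps a triangle to the signed sum of its edges. For instance
  ∂cfg = fg − cg + cf,
  ∂bef = ef − bf + be.
This gives a 21×14 integer matrix of rank 13; reducing to Smith normal form yields diagonal entries (1,1,1,1,1,1,1,1,1,1,1,1,1).

From H_k ≅ ker(∂_k) / im(∂_{k+1}) we obtain:

  H_0: rank C_0 − rank ∂_1 = 7 − 6 = 1, and the invariant factors of ∂_1 are all 1, so H_0 ≅ Z.
  H_1: rank ker ∂_1 − rank ∂_2 = (21 − 6) − 13 = 2, and the invariant factors of ∂_2 are all 1, so H_1 ≅ Z^2.
  H_2: rank ker ∂_2 − rank ∂_3 = (14 − 13) − 0 = 1, and there is no ∂_3, so H_2 ≅ Z.

As a check, the Euler characteristic is 7 − 21 + 14 = 0, which agrees with 1 − 2 + 1 = 0.

H_0 ≅ Z,  H_1 ≅ Z^2,  H_2 ≅ Z.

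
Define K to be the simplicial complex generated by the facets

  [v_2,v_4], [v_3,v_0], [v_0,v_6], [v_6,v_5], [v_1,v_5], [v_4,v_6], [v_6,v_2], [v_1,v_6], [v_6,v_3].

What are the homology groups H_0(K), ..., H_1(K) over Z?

K has 7 vertices, 9 edges.
rank ∂_0 = 0, rank ∂_1 = 6 ⇒ b_0 = 7 − 0 − 6 = 1; all invariant factors of ∂_1 are 1 so no torsion. So H_0 = Z.
rank ∂_1 = 6, rank ∂_2 = 0 ⇒ b_1 = 9 − 6 − 0 = 3. So H_1 = Z^3.

H_0 = Z,  H_1 = Z^3.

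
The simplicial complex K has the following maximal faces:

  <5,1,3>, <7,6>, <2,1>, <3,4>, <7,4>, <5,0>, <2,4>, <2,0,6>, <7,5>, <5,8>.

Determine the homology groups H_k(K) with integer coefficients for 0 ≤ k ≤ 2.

K has 9 vertices, 14 edges, 2 triangles.
rank ∂_0 = 0, rank ∂_1 = 8 ⇒ b_0 = 9 − 0 − 8 = 1; all invariant factors of ∂_1 are 1 so no torsion. So H_0 ≅ Z.
rank ∂_1 = 8, rank ∂_2 = 2 ⇒ b_1 = 14 − 8 − 2 = 4; all invariant factors of ∂_2 are 1 so no torsion. So H_1 ≅ Z^4.
rank ∂_2 = 2, rank ∂_3 = 0 ⇒ b_2 = 2 − 2 − 0 = 0. So H_2 ≅ 0.

H_0 ≅ Z,  H_1 ≅ Z^4,  H_2 = 0.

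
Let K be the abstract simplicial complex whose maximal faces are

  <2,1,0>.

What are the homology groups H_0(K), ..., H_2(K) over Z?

Take the total order 0 < 1 < 2 on the vertex set. Then K (dimension 2) consists of the simplices:

  0-simplices (3): [0], [1], [2]
  1-simplices (3): [0,1], [0,2], [1,2]
  2-simplices (1): [0,1,2]

so the chain groups are C_0 ≅ Z^3, C_1 ≅ Z^3, C_2 ≅ Z^1.

The boundary map ∂_1: C_1 → C_0 maps an edge to its endpoints' difference, ∂[p,q] = q − p. For instance
  ∂[0,2] = [2] − [0].
This gives a 3×3 integer matrix of rank 2; reducing to Smith normal form yields diagonal entries (1,1).

Boundary ∂_2: C_2 → C_1 maps a triangle to the signed sum of its edges. For instance
  ∂[0,1,2] = [1,2] − [0,2] + [0,1].
The 3×1 boundary matrix has rank 1 and Smith normal form diag(1).

Computing H_k = (kernel of ∂_k) / (image of ∂_{k+1}):

  H_0: rank C_0 − rank ∂_1 = 3 − 2 = 1, and the invariant factors of ∂_1 are all 1, so H_0 = Z.
  H_1: rank ker ∂_1 − rank ∂_2 = (3 − 2) − 1 = 0, and the invariant factors of ∂_2 are all 1, so H_1 = 0.
  H_2: rank ker ∂_2 − rank ∂_3 = (1 − 1) − 0 = 0, and there is no ∂_3, so H_2 = 0.

As a check, the Euler characteristic is 3 − 3 + 1 = 1, which agrees with 1 − 0 + 0 = 1.
(K is a triangulation of the 2-simplex.)

H_0 = Z,  H_1 = 0,  H_2 = 0.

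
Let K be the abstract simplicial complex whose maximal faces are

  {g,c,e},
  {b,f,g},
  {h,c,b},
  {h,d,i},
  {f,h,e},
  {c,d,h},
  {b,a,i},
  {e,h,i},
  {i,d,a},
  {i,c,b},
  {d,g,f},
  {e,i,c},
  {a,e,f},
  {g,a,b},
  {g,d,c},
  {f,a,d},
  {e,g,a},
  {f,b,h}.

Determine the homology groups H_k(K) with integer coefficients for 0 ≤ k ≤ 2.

Take the total order a < b < c < d < e < f < g < h < i on the vertex set. Then K (dimension 2) consists of the simplices:

  0-simplices (9): a, b, c, d, e, f, g, h, i
  1-simplices (27): ab, ad, ae, af, ag, ai, bc, bf, bg, bh, bi, cd, ce, cg, ch, ci, df, dg, dh, di, ef, eg, eh, ei, fg, fh, hi
  2-simplices (18): abg, abi, adf, adi, aef, aeg, bch, bci, bfg, bfh, cdg, cdh, ceg, cei, dfg, dhi, efh, ehi

so the chain groups are C_0 ≅ Z^9, C_1 ≅ Z^27, C_2 ≅ Z^18.

∂_1: C_1 → C_0 sends each edge [p,q] (with p < q) to q − p.
As a 9×27 matrix over Z this has rank 8, with invariant factors (1,1,1,1,1,1,1,1).

Boundary ∂_2: C_2 → C_1 maps a triangle to the signed sum of its edges. For instance
  ∂ceg = eg − cg + ce,
  ∂cdh = dh − ch + cd.
The 27×18 boundary matrix has rank 18 and Smith normal form diag(1,1,1,1,1,1,1,1,1,1,1,1,1,1,1,1,1,2).

Now H_k = ker ∂_k / im ∂_{k+1}, so:

  H_0: rank C_0 − rank ∂_1 = 9 − 8 = 1, and the invariant factors of ∂_1 are all 1, so H_0 ≅ Z.
  H_1: rank ker ∂_1 − rank ∂_2 = (27 − 8) − 18 = 1, and ∂_2 has invariant factor 2 > 1, so H_1 ≅ Z × Z/2.
  H_2: rank ker ∂_2 − rank ∂_3 = (18 − 18) − 0 = 0, and there is no ∂_3, so H_2 ≅ 0.

H_0 ≅ Z,  H_1 ≅ Z × Z/2,  H_2 = 0.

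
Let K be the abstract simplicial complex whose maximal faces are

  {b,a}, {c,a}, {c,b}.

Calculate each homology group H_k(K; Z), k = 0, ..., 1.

H_0 ≅ Z,  H_1 ≅ Z.

Fix the vertex order a < b < c and write every simplex with vertices in increasing order. Then dim K = 1 and the simplices of K are:

  0-simplices (3): a, b, c
  1-simplices (3): ab, ac, bc

so the chain groups are C_0 ≅ Z^3, C_1 ≅ Z^3.

Boundary ∂_1: C_1 → C_0 maps an edge to its endpoints' difference, ∂[p,q] = q − p. For instance
  ∂bc = c − b.
This gives a 3×3 integer matrix of rank 2; reducing to Smith normal form yields diagonal entries (1,1).

Reading off H_k = ker ∂_k / im ∂_{k+1}:

  H_0: rank C_0 − rank ∂_1 = 3 − 2 = 1, and the invariant factors of ∂_1 are all 1, so H_0 = Z.
  H_1: rank ker ∂_1 − rank ∂_2 = (3 − 2) − 0 = 1, and there is no ∂_2, so H_1 = Z.

As a check, the Euler characteristic is 3 − 3 = 0, which agrees with 1 − 1 = 0.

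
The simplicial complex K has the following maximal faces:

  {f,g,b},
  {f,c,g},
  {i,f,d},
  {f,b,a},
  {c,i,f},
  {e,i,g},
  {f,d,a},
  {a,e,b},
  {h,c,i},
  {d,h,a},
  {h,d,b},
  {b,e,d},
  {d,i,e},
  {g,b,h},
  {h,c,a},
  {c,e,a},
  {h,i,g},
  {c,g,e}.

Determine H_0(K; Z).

Take the total order a < b < c < d < e < f < g < h < i on the vertex set. Then K (dimension 2) consists of the simplices:

  0-simplices (9): a, b, c, d, e, f, g, h, i
  1-simplices (27): ab, ac, ad, ae, af, ah, bd, be, bf, bg, bh, ce, cf, cg, ch, ci, de, df, dh, di, eg, ei, fg, fi, gh, gi, hi
  2-simplices (18): abe, abf, ace, ach, adf, adh, bde, bdh, bfg, bgh, ceg, cfg, cfi, chi, dei, dfi, egi, ghi

so the chain groups are C_0 ≅ Z^9, C_1 ≅ Z^27, C_2 ≅ Z^18.

The boundary map ∂_1: C_1 → C_0 is given by ∂[p,q] = [q] − [p]. For instance
  ∂be = e − b.
This gives a 9×27 integer matrix of rank 8; reducing to Smith normal form yields diagonal entries (1,1,1,1,1,1,1,1).

The boundary map ∂_2: C_2 → C_1 sends each 2-simplex [p,q,r] to [q,r] − [p,r] + [p,q]. For instance
  ∂egi = gi − ei + eg,
  ∂dfi = fi − di + df.
This gives a 27×18 integer matrix of rank 18; reducing to Smith normal form yields diagonal entries (1,1,1,1,1,1,1,1,1,1,1,1,1,1,1,1,1,2).

From H_k ≅ ker(∂_k) / im(∂_{k+1}) we obtain:

  H_0: rank C_0 − rank ∂_1 = 9 − 8 = 1, and the invariant factors of ∂_1 are all 1, so H_0 ≅ Z.

H_0 ≅ Z.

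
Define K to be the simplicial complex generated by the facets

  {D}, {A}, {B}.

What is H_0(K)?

H_0 ≅ Z^3.

Order the vertices as A < B < D. Listing each simplex with vertices in this order, K has dimension 0 with simplices:

  0-simplices (3): A, B, D

so the chain groups are C_0 ≅ Z^3.

From H_k ≅ ker(∂_k) / im(∂_{k+1}) we obtain:

  H_0: rank C_0 − rank ∂_1 = 3 − 0 = 3, and there is no ∂_1, so H_0 = Z^3.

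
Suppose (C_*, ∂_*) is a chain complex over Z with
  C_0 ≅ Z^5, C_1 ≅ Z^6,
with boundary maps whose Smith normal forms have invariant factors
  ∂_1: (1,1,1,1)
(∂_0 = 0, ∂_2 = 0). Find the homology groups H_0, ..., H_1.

H_0 = Z,  H_1 = Z^2.

H_0: b_0 = 5 − 0 − 4 = 1; torsion from ∂_1 factors > 1: none. So H_0 = Z.
H_1: b_1 = 6 − 4 − 0 = 2; torsion from ∂_2 factors > 1: none. So H_1 = Z^2.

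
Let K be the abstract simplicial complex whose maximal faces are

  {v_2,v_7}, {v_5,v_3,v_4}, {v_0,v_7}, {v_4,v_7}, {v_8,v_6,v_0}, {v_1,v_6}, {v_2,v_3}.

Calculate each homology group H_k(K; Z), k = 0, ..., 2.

H_0 = Z,  H_1 = Z,  H_2 = 0.

Fix the vertex order v_0 < v_1 < v_2 < v_3 < v_4 < v_5 < v_6 < v_7 < v_8 and write every simplex with vertices in increasing order. Then dim K = 2 and the simplices of K are:

  0-simplices (9): [v_0], [v_1], [v_2], [v_3], [v_4], [v_5], [v_6], [v_7], [v_8]
  1-simplices (11): [v_0,v_6], [v_0,v_7], [v_0,v_8], [v_1,v_6], [v_2,v_3], [v_2,v_7], [v_3,v_4], [v_3,v_5], [v_4,v_5], [v_4,v_7], [v_6,v_8]
  2-simplices (2): [v_0,v_6,v_8], [v_3,v_4,v_5]

Hence C_0 ≅ Z^9, C_1 ≅ Z^11, C_2 ≅ Z^2.

The boundary map ∂_1: C_1 → C_0 maps an edge to its endpoints' difference, ∂[p,q] = q − p. For instance
  ∂[v_0,v_6] = [v_6] − [v_0].
As a 9×11 matrix over Z this has rank 8, with invariant factors (1,1,1,1,1,1,1,1).

The boundary map ∂_2: C_2 → C_1 acts by ∂[p,q,r] = [q,r] − [p,r] + [p,q]. For instance
  ∂[v_0,v_6,v_8] = [v_6,v_8] − [v_0,v_8] + [v_0,v_6],
  ∂[v_3,v_4,v_5] = [v_4,v_5] − [v_3,v_5] + [v_3,v_4].
This gives a 11×2 integer matrix of rank 2; reducing to Smith normal form yields diagonal entries (1,1).

Now H_k = ker ∂_k / im ∂_{k+1}, so:

  H_0: rank C_0 − rank ∂_1 = 9 − 8 = 1, and the invariant factors of ∂_1 are all 1, so H_0 = Z.
  H_1: rank ker ∂_1 − rank ∂_2 = (11 − 8) − 2 = 1, and the invariant factors of ∂_2 are all 1, so H_1 = Z.
  H_2: rank ker ∂_2 − rank ∂_3 = (2 − 2) − 0 = 0, and there is no ∂_3, so H_2 = 0.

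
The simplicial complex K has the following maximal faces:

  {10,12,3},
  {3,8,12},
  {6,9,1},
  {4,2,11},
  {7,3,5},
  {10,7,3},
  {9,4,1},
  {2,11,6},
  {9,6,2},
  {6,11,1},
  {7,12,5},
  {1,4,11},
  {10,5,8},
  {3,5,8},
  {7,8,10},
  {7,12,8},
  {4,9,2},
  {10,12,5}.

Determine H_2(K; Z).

H_2 = Z.

Order the vertices as 1 < 2 < 3 < 4 < 5 < 6 < 7 < 8 < 9 < 10 < 11 < 12. Listing each simplex with vertices in this order, K has dimension 2 with simplices:

  0-simplices (12): [1], [2], [3], [4], [5], [6], [7], [8], [9], [10], [11], [12]
  1-simplices (27): (27 of them)
  2-simplices (18): (18 of them)

Hence C_0 ≅ Z^12, C_1 ≅ Z^27, C_2 ≅ Z^18.

∂_1: C_1 → C_0 is given by ∂[p,q] = [q] − [p]. For instance
  ∂[1,6] = [6] − [1].
This gives a 12×27 integer matrix of rank 10; reducing to Smith normal form yields diagonal entries (1,1,1,1,1,1,1,1,1,1).

∂_2: C_2 → C_1 acts by ∂[p,q,r] = [q,r] − [p,r] + [p,q]. For instance
  ∂[5,8,10] = [8,10] − [5,10] + [5,8],
  ∂[5,10,12] = [10,12] − [5,12] + [5,10].
The resulting 27×18 matrix has rank 17, and its Smith normal form has invariant factors (1,1,1,1,1,1,1,1,1,1,1,1,1,1,1,1,2).

Now H_k = ker ∂_k / im ∂_{k+1}, so:

  H_2: rank ker ∂_2 − rank ∂_3 = (18 − 17) − 0 = 1, and there is no ∂_3, so H_2 ≅ Z.

(K is a triangulation of the disjoint union of the real projective plane RP^2 and the 2-sphere S^2.)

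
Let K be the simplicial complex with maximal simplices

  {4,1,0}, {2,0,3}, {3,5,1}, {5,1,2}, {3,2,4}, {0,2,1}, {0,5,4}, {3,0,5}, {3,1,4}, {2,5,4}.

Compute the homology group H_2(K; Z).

H_2 = 0.

Take the total order 0 < 1 < 2 < 3 < 4 < 5 on the vertex set. Then K (dimension 2) consists of the simplices:

  0-simplices (6): [0], [1], [2], [3], [4], [5]
  1-simplices (15): [0,1], [0,2], [0,3], [0,4], [0,5], [1,2], [1,3], [1,4], [1,5], [2,3], [2,4], [2,5], [3,4], [3,5], [4,5]
  2-simplices (10): [0,1,2], [0,1,4], [0,2,3], [0,3,5], [0,4,5], [1,2,5], [1,3,4], [1,3,5], [2,3,4], [2,4,5]

Hence C_0 ≅ Z^6, C_1 ≅ Z^15, C_2 ≅ Z^10.

Boundary ∂_1: C_1 → C_0 is given by ∂[p,q] = [q] − [p].
As a 6×15 matrix over Z this has rank 5, with invariant factors (1,1,1,1,1).

∂_2: C_2 → C_1 maps a triangle to the signed sum of its edges. For instance
  ∂[0,3,5] = [3,5] − [0,5] + [0,3],
  ∂[0,1,4] = [1,4] − [0,4] + [0,1].
The resulting 15×10 matrix has rank 10, and its Smith normal form has invariant factors (1,1,1,1,1,1,1,1,1,2).

Computing H_k = (kernel of ∂_k) / (image of ∂_{k+1}):

  H_2: rank ker ∂_2 − rank ∂_3 = (10 − 10) − 0 = 0, and there is no ∂_3, so H_2 = 0.

(K is a triangulation of the real projective plane RP^2.)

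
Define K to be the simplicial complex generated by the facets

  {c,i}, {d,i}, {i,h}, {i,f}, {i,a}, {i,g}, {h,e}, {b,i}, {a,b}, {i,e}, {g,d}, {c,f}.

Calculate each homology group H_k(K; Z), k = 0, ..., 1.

H_0 = Z,  H_1 = Z^4.

K has 9 vertices, 12 edges.
rank ∂_0 = 0, rank ∂_1 = 8 ⇒ b_0 = 9 − 0 − 8 = 1; all invariant factors of ∂_1 are 1 so no torsion. So H_0 = Z.
rank ∂_1 = 8, rank ∂_2 = 0 ⇒ b_1 = 12 − 8 − 0 = 4. So H_1 = Z^4.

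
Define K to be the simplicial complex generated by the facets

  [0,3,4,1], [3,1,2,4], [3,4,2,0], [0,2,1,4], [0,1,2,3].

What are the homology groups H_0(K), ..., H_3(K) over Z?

H_0 = Z,  H_1 = 0,  H_2 = 0,  H_3 = Z.

We work with the vertex ordering 0 < 1 < 2 < 3 < 4. The simplices of K, each written with vertices in increasing order, are:

  0-simplices (5): [0], [1], [2], [3], [4]
  1-simplices (10): [0,1], [0,2], [0,3], [0,4], [1,2], [1,3], [1,4], [2,3], [2,4], [3,4]
  2-simplices (10): [0,1,2], [0,1,3], [0,1,4], [0,2,3], [0,2,4], [0,3,4], [1,2,3], [1,2,4], [1,3,4], [2,3,4]
  3-simplices (5): [0,1,2,3], [0,1,2,4], [0,1,3,4], [0,2,3,4], [1,2,3,4]

Hence C_0 ≅ Z^5, C_1 ≅ Z^10, C_2 ≅ Z^10, C_3 ≅ Z^5.

Boundary ∂_1: C_1 → C_0 is given by ∂[p,q] = [q] − [p].
As a 5×10 matrix over Z this has rank 4, with invariant factors (1,1,1,1).

Boundary ∂_2: C_2 → C_1 sends each 2-simplex [p,q,r] to [q,r] − [p,r] + [p,q]. For instance
  ∂[2,3,4] = [3,4] − [2,4] + [2,3],
  ∂[0,1,4] = [1,4] − [0,4] + [0,1].
This gives a 10×10 integer matrix of rank 6; reducing to Smith normal form yields diagonal entries (1,1,1,1,1,1).

∂_3: C_3 → C_2 sends each 3-simplex σ to the alternating sum Σ_i (−1)^i (σ with its i-th vertex removed). For instance
  ∂[0,1,2,3] = [1,2,3] − [0,2,3] + [0,1,3] − [0,1,2],
  ∂[1,2,3,4] = [2,3,4] − [1,3,4] + [1,2,4] − [1,2,3].
The resulting 10×5 matrix has rank 4, and its Smith normal form has invariant factors (1,1,1,1).

Now H_k = ker ∂_k / im ∂_{k+1}, so:

  H_0: rank C_0 − rank ∂_1 = 5 − 4 = 1, and the invariant factors of ∂_1 are all 1, so H_0 = Z.
  H_1: rank ker ∂_1 − rank ∂_2 = (10 − 4) − 6 = 0, and the invariant factors of ∂_2 are all 1, so H_1 = 0.
  H_2: rank ker ∂_2 − rank ∂_3 = (10 − 6) − 4 = 0, and the invariant factors of ∂_3 are all 1, so H_2 = 0.
  H_3: rank ker ∂_3 − rank ∂_4 = (5 − 4) − 0 = 1, and there is no ∂_4, so H_3 = Z.

As a check, the Euler characteristic is 5 − 10 + 10 − 5 = 0, which agrees with 1 − 0 + 0 − 1 = 0.
(K is a triangulation of the 3-sphere S^3.)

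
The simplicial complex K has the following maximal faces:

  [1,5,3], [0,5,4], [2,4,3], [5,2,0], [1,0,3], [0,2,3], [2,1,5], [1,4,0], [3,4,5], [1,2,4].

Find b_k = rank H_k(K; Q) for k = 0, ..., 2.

b_0 = 1, b_1 = 0, b_2 = 0.

K has 6 vertices, 15 edges, 10 triangles.
rank ∂_0 = 0, rank ∂_1 = 5 ⇒ b_0 = 6 − 0 − 5 = 1; all invariant factors of ∂_1 are 1 so no torsion. So H_0 = Z.
rank ∂_1 = 5, rank ∂_2 = 10 ⇒ b_1 = 15 − 5 − 10 = 0; ∂_2 has invariant factor(s) [2] giving torsion. So H_1 = Z/2Z.
rank ∂_2 = 10, rank ∂_3 = 0 ⇒ b_2 = 10 − 10 − 0 = 0. So H_2 = 0.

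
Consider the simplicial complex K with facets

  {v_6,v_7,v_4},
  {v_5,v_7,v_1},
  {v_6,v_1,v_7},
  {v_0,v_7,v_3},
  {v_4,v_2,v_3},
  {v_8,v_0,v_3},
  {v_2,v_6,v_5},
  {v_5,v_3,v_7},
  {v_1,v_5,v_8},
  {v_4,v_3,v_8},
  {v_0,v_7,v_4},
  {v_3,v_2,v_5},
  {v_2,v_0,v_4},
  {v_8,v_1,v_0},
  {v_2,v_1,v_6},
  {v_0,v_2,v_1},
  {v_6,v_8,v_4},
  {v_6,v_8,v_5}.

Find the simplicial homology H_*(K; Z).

H_0 = Z,  H_1 = Z ⊕ Z_2,  H_2 = 0.

Order the vertices as v_0 < v_1 < v_2 < v_3 < v_4 < v_5 < v_6 < v_7 < v_8. Listing each simplex with vertices in this order, K has dimension 2 with simplices:

  0-simplices (9): [v_0], [v_1], [v_2], [v_3], [v_4], [v_5], [v_6], [v_7], [v_8]
  1-simplices (27): (27 of them)
  2-simplices (18): (18 of them)

so the chain groups are C_0 ≅ Z^9, C_1 ≅ Z^27, C_2 ≅ Z^18.

The boundary map ∂_1: C_1 → C_0 maps an edge to its endpoints' difference, ∂[p,q] = q − p. For instance
  ∂[v_0,v_8] = [v_8] − [v_0].
This gives a 9×27 integer matrix of rank 8; reducing to Smith normal form yields diagonal entries (1,1,1,1,1,1,1,1).

Boundary ∂_2: C_2 → C_1 maps a triangle to the signed sum of its edges. For instance
  ∂[v_3,v_5,v_7] = [v_5,v_7] − [v_3,v_7] + [v_3,v_5],
  ∂[v_1,v_5,v_8] = [v_5,v_8] − [v_1,v_8] + [v_1,v_5].
The 27×18 boundary matrix has rank 18 and Smith normal form diag(1,1,1,1,1,1,1,1,1,1,1,1,1,1,1,1,1,2).

Now H_k = ker ∂_k / im ∂_{k+1}, so:

  H_0: rank C_0 − rank ∂_1 = 9 − 8 = 1, and the invariant factors of ∂_1 are all 1, so H_0 ≅ Z.
  H_1: rank ker ∂_1 − rank ∂_2 = (27 − 8) − 18 = 1, and ∂_2 has invariant factor 2 > 1, so H_1 ≅ Z ⊕ Z_2.
  H_2: rank ker ∂_2 − rank ∂_3 = (18 − 18) − 0 = 0, and there is no ∂_3, so H_2 ≅ 0.

As a check, the Euler characteristic is 9 − 27 + 18 = 0, which agrees with 1 − 1 + 0 = 0.
(K is a triangulation of the Klein bottle.)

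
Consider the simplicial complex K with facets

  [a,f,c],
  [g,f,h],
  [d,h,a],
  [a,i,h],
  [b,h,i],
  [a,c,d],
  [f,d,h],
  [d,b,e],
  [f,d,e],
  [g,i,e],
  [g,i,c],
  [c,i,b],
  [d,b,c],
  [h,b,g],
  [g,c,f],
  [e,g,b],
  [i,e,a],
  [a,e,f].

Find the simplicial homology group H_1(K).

H_1 = Z ⊕ Z/2.

Order the vertices as a < b < c < d < e < f < g < h < i. Listing each simplex with vertices in this order, K has dimension 2 with simplices:

  0-simplices (9): a, b, c, d, e, f, g, h, i
  1-simplices (27): ac, ad, ae, af, ah, ai, bc, bd, be, bg, bh, bi, cd, cf, cg, ci, de, df, dh, ef, eg, ei, fg, fh, gh, gi, hi
  2-simplices (18): acd, acf, adh, aef, aei, ahi, bcd, bci, bde, beg, bgh, bhi, cfg, cgi, def, dfh, egi, fgh

giving chain groups C_0 ≅ Z^9, C_1 ≅ Z^27, C_2 ≅ Z^18.

∂_1: C_1 → C_0 is given by ∂[p,q] = [q] − [p].
The 9×27 boundary matrix has rank 8 and Smith normal form diag(1,1,1,1,1,1,1,1).

Boundary ∂_2: C_2 → C_1 sends each 2-simplex [p,q,r] to [q,r] − [p,r] + [p,q]. For instance
  ∂beg = eg − bg + be,
  ∂bde = de − be + bd.
As a 27×18 matrix over Z this has rank 18, with invariant factors (1,1,1,1,1,1,1,1,1,1,1,1,1,1,1,1,1,2).

Now H_k = ker ∂_k / im ∂_{k+1}, so:

  H_1: rank ker ∂_1 − rank ∂_2 = (27 − 8) − 18 = 1, and ∂_2 has invariant factor 2 > 1, so H_1 ≅ Z ⊕ Z/2.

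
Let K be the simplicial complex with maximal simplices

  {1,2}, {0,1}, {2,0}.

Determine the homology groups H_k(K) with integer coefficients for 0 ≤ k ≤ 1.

H_0 ≅ Z,  H_1 ≅ Z.

Take the total order 0 < 1 < 2 on the vertex set. Then K (dimension 1) consists of the simplices:

  0-simplices (3): [0], [1], [2]
  1-simplices (3): [0,1], [0,2], [1,2]

giving chain groups C_0 ≅ Z^3, C_1 ≅ Z^3.

The boundary map ∂_1: C_1 → C_0 maps an edge to its endpoints' difference, ∂[p,q] = q − p.
As a 3×3 matrix over Z this has rank 2, with invariant factors (1,1).

Reading off H_k = ker ∂_k / im ∂_{k+1}:

  H_0: rank C_0 − rank ∂_1 = 3 − 2 = 1, and the invariant factors of ∂_1 are all 1, so H_0 ≅ Z.
  H_1: rank ker ∂_1 − rank ∂_2 = (3 − 2) − 0 = 1, and there is no ∂_2, so H_1 ≅ Z.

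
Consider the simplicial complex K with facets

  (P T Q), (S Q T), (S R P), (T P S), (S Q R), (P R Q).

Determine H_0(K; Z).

H_0 ≅ Z.

Fix the vertex order P < Q < R < S < T and write every simplex with vertices in increasing order. Then dim K = 2 and the simplices of K are:

  0-simplices (5): P, Q, R, S, T
  1-simplices (9): PQ, PR, PS, PT, QR, QS, QT, RS, ST
  2-simplices (6): PQR, PQT, PRS, PST, QRS, QST

giving chain groups C_0 ≅ Z^5, C_1 ≅ Z^9, C_2 ≅ Z^6.

The boundary map ∂_1: C_1 → C_0 sends each edge [p,q] (with p < q) to q − p. For instance
  ∂PS = S − P.
As a 5×9 matrix over Z this has rank 4, with invariant factors (1,1,1,1).

The boundary map ∂_2: C_2 → C_1 maps a triangle to the signed sum of its edges. For instance
  ∂PST = ST − PT + PS,
  ∂PQT = QT − PT + PQ.
As a 9×6 matrix over Z this has rank 5, with invariant factors (1,1,1,1,1).

Computing H_k = (kernel of ∂_k) / (image of ∂_{k+1}):

  H_0: rank C_0 − rank ∂_1 = 5 − 4 = 1, and the invariant factors of ∂_1 are all 1, so H_0 ≅ Z.

(K is a triangulation of the 2-sphere S^2.)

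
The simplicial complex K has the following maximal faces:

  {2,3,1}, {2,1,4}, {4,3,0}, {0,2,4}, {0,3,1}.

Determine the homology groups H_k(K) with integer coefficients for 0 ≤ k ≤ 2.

Fix the vertex order 0 < 1 < 2 < 3 < 4 and write every simplex with vertices in increasing order. Then dim K = 2 and the simplices of K are:

  0-simplices (5): [0], [1], [2], [3], [4]
  1-simplices (10): [0,1], [0,2], [0,3], [0,4], [1,2], [1,3], [1,4], [2,3], [2,4], [3,4]
  2-simplices (5): [0,1,3], [0,2,4], [0,3,4], [1,2,3], [1,2,4]

Hence C_0 ≅ Z^5, C_1 ≅ Z^10, C_2 ≅ Z^5.

The boundary map ∂_1: C_1 → C_0 maps an edge to its endpoints' difference, ∂[p,q] = q − p.
The resulting 5×10 matrix has rank 4, and its Smith normal form has invariant factors (1,1,1,1).

The boundary map ∂_2: C_2 → C_1 sends each 2-simplex [p,q,r] to [q,r] − [p,r] + [p,q]. For instance
  ∂[1,2,4] = [2,4] − [1,4] + [1,2],
  ∂[0,2,4] = [2,4] − [0,4] + [0,2].
The resulting 10×5 matrix has rank 5, and its Smith normal form has invariant factors (1,1,1,1,1).

Reading off H_k = ker ∂_k / im ∂_{k+1}:

  H_0: rank C_0 − rank ∂_1 = 5 − 4 = 1, and the invariant factors of ∂_1 are all 1, so H_0 ≅ Z.
  H_1: rank ker ∂_1 − rank ∂_2 = (10 − 4) − 5 = 1, and the invariant factors of ∂_2 are all 1, so H_1 ≅ Z.
  H_2: rank ker ∂_2 − rank ∂_3 = (5 − 5) − 0 = 0, and there is no ∂_3, so H_2 ≅ 0.

H_0 = Z,  H_1 = Z,  H_2 = 0.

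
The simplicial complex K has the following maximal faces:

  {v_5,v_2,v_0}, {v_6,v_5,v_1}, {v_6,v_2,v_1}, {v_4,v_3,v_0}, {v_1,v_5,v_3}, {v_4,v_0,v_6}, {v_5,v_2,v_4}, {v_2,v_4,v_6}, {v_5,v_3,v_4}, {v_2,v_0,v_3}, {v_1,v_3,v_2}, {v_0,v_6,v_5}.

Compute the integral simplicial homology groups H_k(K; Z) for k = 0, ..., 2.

Take the total order v_0 < v_1 < v_2 < v_3 < v_4 < v_5 < v_6 on the vertex set. Then K (dimension 2) consists of the simplices:

  0-simplices (7): [v_0], [v_1], [v_2], [v_3], [v_4], [v_5], [v_6]
  1-simplices (18): (18 of them)
  2-simplices (12): (12 of them)

so the chain groups are C_0 ≅ Z^7, C_1 ≅ Z^18, C_2 ≅ Z^12.

The boundary map ∂_1: C_1 → C_0 is given by ∂[p,q] = [q] − [p].
This gives a 7×18 integer matrix of rank 6; reducing to Smith normal form yields diagonal entries (1,1,1,1,1,1).

Boundary ∂_2: C_2 → C_1 sends each 2-simplex [p,q,r] to [q,r] − [p,r] + [p,q]. For instance
  ∂[v_1,v_5,v_6] = [v_5,v_6] − [v_1,v_6] + [v_1,v_5],
  ∂[v_2,v_4,v_6] = [v_4,v_6] − [v_2,v_6] + [v_2,v_4].
As a 18×12 matrix over Z this has rank 12, with invariant factors (1,1,1,1,1,1,1,1,1,1,1,2).

From H_k ≅ ker(∂_k) / im(∂_{k+1}) we obtain:

  H_0: rank C_0 − rank ∂_1 = 7 − 6 = 1, and the invariant factors of ∂_1 are all 1, so H_0 = Z.
  H_1: rank ker ∂_1 − rank ∂_2 = (18 − 6) − 12 = 0, and ∂_2 has invariant factor 2 > 1, so H_1 = Z/2.
  H_2: rank ker ∂_2 − rank ∂_3 = (12 − 12) − 0 = 0, and there is no ∂_3, so H_2 = 0.

As a check, the Euler characteristic is 7 − 18 + 12 = 1, which agrees with 1 − 0 + 0 = 1.

H_0 = Z,  H_1 = Z/2,  H_2 = 0.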